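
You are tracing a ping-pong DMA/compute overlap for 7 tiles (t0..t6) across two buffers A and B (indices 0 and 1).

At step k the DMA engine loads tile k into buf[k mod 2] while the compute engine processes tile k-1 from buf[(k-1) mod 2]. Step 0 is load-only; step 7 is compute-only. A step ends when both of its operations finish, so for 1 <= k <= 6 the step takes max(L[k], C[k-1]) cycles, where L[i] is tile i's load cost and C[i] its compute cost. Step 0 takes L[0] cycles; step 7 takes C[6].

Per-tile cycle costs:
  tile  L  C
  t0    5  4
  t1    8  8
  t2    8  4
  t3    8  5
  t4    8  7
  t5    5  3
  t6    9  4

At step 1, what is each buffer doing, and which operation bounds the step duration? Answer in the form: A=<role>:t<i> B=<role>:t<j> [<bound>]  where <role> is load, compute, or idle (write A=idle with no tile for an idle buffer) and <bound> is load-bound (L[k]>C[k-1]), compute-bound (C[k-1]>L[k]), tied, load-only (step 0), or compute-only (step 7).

k=0 load=t0/5c comp=- wait=5 total=5
k=1 load=t1/8c comp=t0/4c wait=8 total=13
k=2 load=t2/8c comp=t1/8c wait=8 total=21
k=3 load=t3/8c comp=t2/4c wait=8 total=29
k=4 load=t4/8c comp=t3/5c wait=8 total=37
k=5 load=t5/5c comp=t4/7c wait=7 total=44
k=6 load=t6/9c comp=t5/3c wait=9 total=53
k=7 load=- comp=t6/4c wait=4 total=57

step 1: A=compute:t0 B=load:t1 [load-bound]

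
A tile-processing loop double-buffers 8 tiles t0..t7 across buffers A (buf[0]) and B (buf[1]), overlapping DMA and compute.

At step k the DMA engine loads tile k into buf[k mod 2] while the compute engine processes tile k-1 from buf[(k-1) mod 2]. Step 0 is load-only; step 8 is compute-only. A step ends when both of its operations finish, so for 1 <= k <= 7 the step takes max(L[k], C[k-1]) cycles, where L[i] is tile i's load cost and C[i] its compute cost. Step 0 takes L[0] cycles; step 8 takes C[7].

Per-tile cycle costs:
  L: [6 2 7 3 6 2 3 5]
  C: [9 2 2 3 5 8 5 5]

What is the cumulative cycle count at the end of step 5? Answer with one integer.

end_cycle[5] = 36

step 0: L[0]=6 → dur=6, Σ=6 | A=load:t0 B=idle [load-only]
step 1: L[1]=2 C[0]=9 → dur=9, Σ=15 | A=compute:t0 B=load:t1 [compute-bound]
step 2: L[2]=7 C[1]=2 → dur=7, Σ=22 | A=load:t2 B=compute:t1 [load-bound]
step 3: L[3]=3 C[2]=2 → dur=3, Σ=25 | A=compute:t2 B=load:t3 [load-bound]
step 4: L[4]=6 C[3]=3 → dur=6, Σ=31 | A=load:t4 B=compute:t3 [load-bound]
step 5: L[5]=2 C[4]=5 → dur=5, Σ=36 | A=compute:t4 B=load:t5 [compute-bound]
step 6: L[6]=3 C[5]=8 → dur=8, Σ=44 | A=load:t6 B=compute:t5 [compute-bound]
step 7: L[7]=5 C[6]=5 → dur=5, Σ=49 | A=compute:t6 B=load:t7 [tied]
step 8: C[7]=5 → dur=5, Σ=54 | A=idle B=compute:t7 [compute-only]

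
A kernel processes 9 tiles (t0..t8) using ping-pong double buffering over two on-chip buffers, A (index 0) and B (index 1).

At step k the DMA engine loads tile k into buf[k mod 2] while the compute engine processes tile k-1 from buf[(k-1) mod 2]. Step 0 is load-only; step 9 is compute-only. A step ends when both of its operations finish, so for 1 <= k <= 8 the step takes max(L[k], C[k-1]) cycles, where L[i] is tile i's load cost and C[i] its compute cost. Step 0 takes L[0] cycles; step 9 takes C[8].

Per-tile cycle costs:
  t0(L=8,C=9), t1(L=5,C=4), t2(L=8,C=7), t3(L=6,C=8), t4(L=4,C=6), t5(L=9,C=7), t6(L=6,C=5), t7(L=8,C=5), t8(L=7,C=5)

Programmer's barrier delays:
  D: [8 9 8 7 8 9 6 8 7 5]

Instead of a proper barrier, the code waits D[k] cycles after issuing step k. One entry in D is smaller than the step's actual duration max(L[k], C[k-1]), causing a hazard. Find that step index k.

k=0 barrier L[0]=8→8c, D[0]=8 ok
k=1 barrier max(L[1]=5,C[0]=9)→9c, D[1]=9 ok
k=2 barrier max(L[2]=8,C[1]=4)→8c, D[2]=8 ok
k=3 barrier max(L[3]=6,C[2]=7)→7c, D[3]=7 ok
k=4 barrier max(L[4]=4,C[3]=8)→8c, D[4]=8 ok
k=5 barrier max(L[5]=9,C[4]=6)→9c, D[5]=9 ok
k=6 barrier max(L[6]=6,C[5]=7)→7c, D[6]=6 SHORT
k=7 barrier max(L[7]=8,C[6]=5)→8c, D[7]=8 ok
k=8 barrier max(L[8]=7,C[7]=5)→7c, D[8]=7 ok
k=9 barrier C[8]=5→5c, D[9]=5 ok

hazard at step 6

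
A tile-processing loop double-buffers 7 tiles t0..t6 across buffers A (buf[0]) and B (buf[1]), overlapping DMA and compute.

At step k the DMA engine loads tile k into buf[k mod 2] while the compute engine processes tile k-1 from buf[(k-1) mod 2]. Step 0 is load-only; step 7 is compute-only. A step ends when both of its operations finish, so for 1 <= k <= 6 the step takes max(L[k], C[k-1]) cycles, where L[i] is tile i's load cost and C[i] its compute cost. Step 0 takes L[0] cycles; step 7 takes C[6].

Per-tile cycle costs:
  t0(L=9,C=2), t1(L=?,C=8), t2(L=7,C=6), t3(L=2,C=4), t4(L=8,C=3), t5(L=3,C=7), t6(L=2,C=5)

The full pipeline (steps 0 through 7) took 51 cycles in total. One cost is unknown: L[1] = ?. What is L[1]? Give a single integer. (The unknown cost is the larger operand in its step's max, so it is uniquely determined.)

step 0 = dur = L[0]=9 = 9
step 1 = dur = max(L[1]=?, C[0]=2) = L[1]  (unknown; binding)
step 2 = dur = max(L[2]=7, C[1]=8) = 8
step 3 = dur = max(L[3]=2, C[2]=6) = 6
step 4 = dur = max(L[4]=8, C[3]=4) = 8
step 5 = dur = max(L[5]=3, C[4]=3) = 3
step 6 = dur = max(L[6]=2, C[5]=7) = 7
step 7 = dur = C[6]=5 = 5
sum of known step durations = 46
dur[1] = total - known = 51 - 46 = 5
L[1] is the binding max in step 1, so L[1] = dur[1] = 5

L[1] = 5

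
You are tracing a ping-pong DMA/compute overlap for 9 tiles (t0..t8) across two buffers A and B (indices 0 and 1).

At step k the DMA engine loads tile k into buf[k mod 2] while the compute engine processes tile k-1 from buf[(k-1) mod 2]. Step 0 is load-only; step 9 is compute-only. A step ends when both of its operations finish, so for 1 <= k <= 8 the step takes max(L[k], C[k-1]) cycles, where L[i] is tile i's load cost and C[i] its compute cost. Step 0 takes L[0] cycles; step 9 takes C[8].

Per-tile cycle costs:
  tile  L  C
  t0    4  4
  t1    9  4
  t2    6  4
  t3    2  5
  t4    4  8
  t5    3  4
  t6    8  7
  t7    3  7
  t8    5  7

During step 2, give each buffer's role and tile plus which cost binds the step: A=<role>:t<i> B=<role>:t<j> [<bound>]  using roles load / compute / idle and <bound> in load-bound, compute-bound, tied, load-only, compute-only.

  0. 4=4c; end=4; A:t0 B:-
  1. max(9,4)=9c; end=13; A:t0 B:t1
  2. max(6,4)=6c; end=19; A:t2 B:t1
  3. max(2,4)=4c; end=23; A:t2 B:t3
  4. max(4,5)=5c; end=28; A:t4 B:t3
  5. max(3,8)=8c; end=36; A:t4 B:t5
  6. max(8,4)=8c; end=44; A:t6 B:t5
  7. max(3,7)=7c; end=51; A:t6 B:t7
  8. max(5,7)=7c; end=58; A:t8 B:t7
  9. 7=7c; end=65; A:t8 B:t7

step 2: A=load:t2 B=compute:t1 [load-bound]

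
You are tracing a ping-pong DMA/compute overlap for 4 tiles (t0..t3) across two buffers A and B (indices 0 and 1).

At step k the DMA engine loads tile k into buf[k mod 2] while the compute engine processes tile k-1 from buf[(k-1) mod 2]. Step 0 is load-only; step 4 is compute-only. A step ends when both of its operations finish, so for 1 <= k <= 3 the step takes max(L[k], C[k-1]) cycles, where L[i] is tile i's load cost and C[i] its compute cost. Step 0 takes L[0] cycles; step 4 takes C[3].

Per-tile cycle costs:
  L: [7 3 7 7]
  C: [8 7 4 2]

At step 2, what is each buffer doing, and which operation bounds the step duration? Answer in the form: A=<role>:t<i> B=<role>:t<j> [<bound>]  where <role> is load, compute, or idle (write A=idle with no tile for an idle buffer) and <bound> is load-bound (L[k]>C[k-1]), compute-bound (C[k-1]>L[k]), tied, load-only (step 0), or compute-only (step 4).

step 2: A=load:t2 B=compute:t1 [tied]

step 0: L[0]=7 → dur=7, Σ=7 | A=load:t0 B=idle [load-only]
step 1: L[1]=3 C[0]=8 → dur=8, Σ=15 | A=compute:t0 B=load:t1 [compute-bound]
step 2: L[2]=7 C[1]=7 → dur=7, Σ=22 | A=load:t2 B=compute:t1 [tied]
step 3: L[3]=7 C[2]=4 → dur=7, Σ=29 | A=compute:t2 B=load:t3 [load-bound]
step 4: C[3]=2 → dur=2, Σ=31 | A=idle B=compute:t3 [compute-only]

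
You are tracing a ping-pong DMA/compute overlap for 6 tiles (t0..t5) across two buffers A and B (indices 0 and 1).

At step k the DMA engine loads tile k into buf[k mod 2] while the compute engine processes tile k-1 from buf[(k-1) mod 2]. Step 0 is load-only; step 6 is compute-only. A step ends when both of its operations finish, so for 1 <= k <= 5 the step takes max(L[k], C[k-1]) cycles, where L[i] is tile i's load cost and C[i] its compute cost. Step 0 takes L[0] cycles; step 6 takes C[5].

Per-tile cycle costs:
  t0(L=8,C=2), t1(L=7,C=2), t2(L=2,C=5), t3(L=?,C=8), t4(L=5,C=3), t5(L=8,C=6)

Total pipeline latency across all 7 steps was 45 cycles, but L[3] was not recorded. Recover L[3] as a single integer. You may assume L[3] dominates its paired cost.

L[3] = 6

step 0: dur = L[0]=8 = 8
step 1: dur = max(L[1]=7, C[0]=2) = 7
step 2: dur = max(L[2]=2, C[1]=2) = 2
step 3: dur = max(L[3]=?, C[2]=5) = L[3]  (unknown; binding)
step 4: dur = max(L[4]=5, C[3]=8) = 8
step 5: dur = max(L[5]=8, C[4]=3) = 8
step 6: dur = C[5]=6 = 6
sum of known step durations = 39
dur[3] = total - known = 45 - 39 = 6
L[3] is the binding max in step 3, so L[3] = dur[3] = 6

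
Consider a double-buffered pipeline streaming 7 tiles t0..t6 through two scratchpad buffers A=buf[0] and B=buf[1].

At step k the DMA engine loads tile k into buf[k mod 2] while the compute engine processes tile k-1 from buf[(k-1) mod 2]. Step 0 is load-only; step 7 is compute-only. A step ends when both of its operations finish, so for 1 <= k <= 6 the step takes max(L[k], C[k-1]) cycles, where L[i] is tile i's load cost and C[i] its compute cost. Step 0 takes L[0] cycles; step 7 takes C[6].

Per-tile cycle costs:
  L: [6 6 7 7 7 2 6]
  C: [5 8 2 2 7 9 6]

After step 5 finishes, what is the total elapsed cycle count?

end_cycle[5] = 41

[0] DMA t0→A (6c) ∥ CU idle ⇒ 6c, clock 6
[1] DMA t1→B (6c) ∥ CU A:t0 (5c) ⇒ 6c, clock 12
[2] DMA t2→A (7c) ∥ CU B:t1 (8c) ⇒ 8c, clock 20
[3] DMA t3→B (7c) ∥ CU A:t2 (2c) ⇒ 7c, clock 27
[4] DMA t4→A (7c) ∥ CU B:t3 (2c) ⇒ 7c, clock 34
[5] DMA t5→B (2c) ∥ CU A:t4 (7c) ⇒ 7c, clock 41
[6] DMA t6→A (6c) ∥ CU B:t5 (9c) ⇒ 9c, clock 50
[7] DMA idle ∥ CU A:t6 (6c) ⇒ 6c, clock 56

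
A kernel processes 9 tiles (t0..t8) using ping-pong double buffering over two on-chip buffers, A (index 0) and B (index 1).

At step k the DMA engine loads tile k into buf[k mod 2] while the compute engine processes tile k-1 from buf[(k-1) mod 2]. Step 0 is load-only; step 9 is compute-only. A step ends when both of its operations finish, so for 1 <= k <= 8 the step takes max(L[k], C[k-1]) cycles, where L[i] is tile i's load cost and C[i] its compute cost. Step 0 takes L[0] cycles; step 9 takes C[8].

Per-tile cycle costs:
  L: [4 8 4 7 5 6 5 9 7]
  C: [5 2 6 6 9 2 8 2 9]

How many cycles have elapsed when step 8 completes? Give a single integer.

  0. 4=4c; end=4; A:t0 B:-
  1. max(8,5)=8c; end=12; A:t0 B:t1
  2. max(4,2)=4c; end=16; A:t2 B:t1
  3. max(7,6)=7c; end=23; A:t2 B:t3
  4. max(5,6)=6c; end=29; A:t4 B:t3
  5. max(6,9)=9c; end=38; A:t4 B:t5
  6. max(5,2)=5c; end=43; A:t6 B:t5
  7. max(9,8)=9c; end=52; A:t6 B:t7
  8. max(7,2)=7c; end=59; A:t8 B:t7
  9. 9=9c; end=68; A:t8 B:t7

end_cycle[8] = 59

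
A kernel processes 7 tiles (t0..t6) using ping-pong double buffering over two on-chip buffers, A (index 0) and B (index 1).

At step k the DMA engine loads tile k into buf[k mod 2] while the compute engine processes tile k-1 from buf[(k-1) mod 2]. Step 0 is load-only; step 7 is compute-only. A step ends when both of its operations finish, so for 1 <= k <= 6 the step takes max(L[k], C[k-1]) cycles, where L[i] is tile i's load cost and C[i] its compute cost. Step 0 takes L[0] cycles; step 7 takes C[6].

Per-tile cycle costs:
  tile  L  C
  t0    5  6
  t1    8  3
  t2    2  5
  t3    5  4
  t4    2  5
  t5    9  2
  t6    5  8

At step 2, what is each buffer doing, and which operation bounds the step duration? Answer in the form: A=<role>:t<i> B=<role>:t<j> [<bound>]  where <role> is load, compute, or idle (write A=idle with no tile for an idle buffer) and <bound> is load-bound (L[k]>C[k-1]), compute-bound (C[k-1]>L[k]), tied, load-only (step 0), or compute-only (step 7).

step 2: A=load:t2 B=compute:t1 [compute-bound]

  0. 5=5c; end=5; A:t0 B:-
  1. max(8,6)=8c; end=13; A:t0 B:t1
  2. max(2,3)=3c; end=16; A:t2 B:t1
  3. max(5,5)=5c; end=21; A:t2 B:t3
  4. max(2,4)=4c; end=25; A:t4 B:t3
  5. max(9,5)=9c; end=34; A:t4 B:t5
  6. max(5,2)=5c; end=39; A:t6 B:t5
  7. 8=8c; end=47; A:t6 B:t5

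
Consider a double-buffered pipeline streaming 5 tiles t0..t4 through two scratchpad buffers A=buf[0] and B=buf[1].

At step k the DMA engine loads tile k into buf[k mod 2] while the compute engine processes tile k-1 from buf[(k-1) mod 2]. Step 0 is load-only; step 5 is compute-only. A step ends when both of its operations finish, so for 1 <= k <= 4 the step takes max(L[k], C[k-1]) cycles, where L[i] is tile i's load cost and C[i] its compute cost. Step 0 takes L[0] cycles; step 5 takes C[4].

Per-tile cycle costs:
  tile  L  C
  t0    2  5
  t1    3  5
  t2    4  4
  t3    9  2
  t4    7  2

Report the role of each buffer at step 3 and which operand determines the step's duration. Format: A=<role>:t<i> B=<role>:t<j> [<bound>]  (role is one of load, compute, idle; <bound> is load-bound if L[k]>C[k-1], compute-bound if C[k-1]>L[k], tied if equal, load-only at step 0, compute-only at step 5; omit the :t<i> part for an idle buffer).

step 3: A=compute:t2 B=load:t3 [load-bound]

step 0: L[0]=2 → dur=2, Σ=2 | A=load:t0 B=idle [load-only]
step 1: L[1]=3 C[0]=5 → dur=5, Σ=7 | A=compute:t0 B=load:t1 [compute-bound]
step 2: L[2]=4 C[1]=5 → dur=5, Σ=12 | A=load:t2 B=compute:t1 [compute-bound]
step 3: L[3]=9 C[2]=4 → dur=9, Σ=21 | A=compute:t2 B=load:t3 [load-bound]
step 4: L[4]=7 C[3]=2 → dur=7, Σ=28 | A=load:t4 B=compute:t3 [load-bound]
step 5: C[4]=2 → dur=2, Σ=30 | A=compute:t4 B=idle [compute-only]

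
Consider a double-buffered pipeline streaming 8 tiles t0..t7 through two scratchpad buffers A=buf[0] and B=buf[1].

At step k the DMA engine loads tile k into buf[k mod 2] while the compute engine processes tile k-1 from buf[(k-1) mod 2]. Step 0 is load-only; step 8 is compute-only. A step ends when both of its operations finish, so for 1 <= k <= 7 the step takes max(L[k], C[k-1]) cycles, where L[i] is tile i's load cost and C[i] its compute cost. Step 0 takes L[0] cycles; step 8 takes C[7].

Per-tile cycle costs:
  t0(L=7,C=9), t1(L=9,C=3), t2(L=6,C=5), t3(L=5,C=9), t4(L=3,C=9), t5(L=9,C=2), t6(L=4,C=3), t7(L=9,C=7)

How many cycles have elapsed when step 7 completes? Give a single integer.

end_cycle[7] = 58

[0] DMA t0→A (7c) ∥ CU idle ⇒ 7c, clock 7
[1] DMA t1→B (9c) ∥ CU A:t0 (9c) ⇒ 9c, clock 16
[2] DMA t2→A (6c) ∥ CU B:t1 (3c) ⇒ 6c, clock 22
[3] DMA t3→B (5c) ∥ CU A:t2 (5c) ⇒ 5c, clock 27
[4] DMA t4→A (3c) ∥ CU B:t3 (9c) ⇒ 9c, clock 36
[5] DMA t5→B (9c) ∥ CU A:t4 (9c) ⇒ 9c, clock 45
[6] DMA t6→A (4c) ∥ CU B:t5 (2c) ⇒ 4c, clock 49
[7] DMA t7→B (9c) ∥ CU A:t6 (3c) ⇒ 9c, clock 58
[8] DMA idle ∥ CU B:t7 (7c) ⇒ 7c, clock 65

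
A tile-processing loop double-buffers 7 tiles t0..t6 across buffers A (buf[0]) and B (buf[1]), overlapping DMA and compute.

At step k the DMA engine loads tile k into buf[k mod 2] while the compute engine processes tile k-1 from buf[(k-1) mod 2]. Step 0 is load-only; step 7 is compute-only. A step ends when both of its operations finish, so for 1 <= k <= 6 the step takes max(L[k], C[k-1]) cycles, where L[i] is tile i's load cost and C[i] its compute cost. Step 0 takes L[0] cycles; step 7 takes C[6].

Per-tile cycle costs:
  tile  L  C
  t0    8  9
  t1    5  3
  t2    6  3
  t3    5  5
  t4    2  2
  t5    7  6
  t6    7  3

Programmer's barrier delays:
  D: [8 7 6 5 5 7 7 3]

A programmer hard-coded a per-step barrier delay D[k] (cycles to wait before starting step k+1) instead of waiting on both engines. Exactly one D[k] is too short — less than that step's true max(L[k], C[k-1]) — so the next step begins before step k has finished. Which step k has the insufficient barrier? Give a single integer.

step 0: need L[0]=8 = 8; D[0]=8 ok
step 1: need max(L[1]=5,C[0]=9) = 9; D[1]=7 SHORT
step 2: need max(L[2]=6,C[1]=3) = 6; D[2]=6 ok
step 3: need max(L[3]=5,C[2]=3) = 5; D[3]=5 ok
step 4: need max(L[4]=2,C[3]=5) = 5; D[4]=5 ok
step 5: need max(L[5]=7,C[4]=2) = 7; D[5]=7 ok
step 6: need max(L[6]=7,C[5]=6) = 7; D[6]=7 ok
step 7: need C[6]=3 = 3; D[7]=3 ok

hazard at step 1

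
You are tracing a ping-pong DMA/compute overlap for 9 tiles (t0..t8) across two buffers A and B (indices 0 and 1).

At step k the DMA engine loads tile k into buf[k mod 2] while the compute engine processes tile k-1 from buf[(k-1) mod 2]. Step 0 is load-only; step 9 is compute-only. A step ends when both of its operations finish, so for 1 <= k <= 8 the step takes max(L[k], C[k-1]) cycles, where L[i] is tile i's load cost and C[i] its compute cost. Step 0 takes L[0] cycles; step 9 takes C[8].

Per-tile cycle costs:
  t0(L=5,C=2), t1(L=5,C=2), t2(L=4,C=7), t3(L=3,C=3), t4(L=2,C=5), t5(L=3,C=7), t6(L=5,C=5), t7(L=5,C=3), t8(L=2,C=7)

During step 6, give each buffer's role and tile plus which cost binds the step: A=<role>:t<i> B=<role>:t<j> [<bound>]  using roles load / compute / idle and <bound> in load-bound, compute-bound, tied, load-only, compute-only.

step 0: L[0]=5 → dur=5, Σ=5 | A=load:t0 B=idle [load-only]
step 1: L[1]=5 C[0]=2 → dur=5, Σ=10 | A=compute:t0 B=load:t1 [load-bound]
step 2: L[2]=4 C[1]=2 → dur=4, Σ=14 | A=load:t2 B=compute:t1 [load-bound]
step 3: L[3]=3 C[2]=7 → dur=7, Σ=21 | A=compute:t2 B=load:t3 [compute-bound]
step 4: L[4]=2 C[3]=3 → dur=3, Σ=24 | A=load:t4 B=compute:t3 [compute-bound]
step 5: L[5]=3 C[4]=5 → dur=5, Σ=29 | A=compute:t4 B=load:t5 [compute-bound]
step 6: L[6]=5 C[5]=7 → dur=7, Σ=36 | A=load:t6 B=compute:t5 [compute-bound]
step 7: L[7]=5 C[6]=5 → dur=5, Σ=41 | A=compute:t6 B=load:t7 [tied]
step 8: L[8]=2 C[7]=3 → dur=3, Σ=44 | A=load:t8 B=compute:t7 [compute-bound]
step 9: C[8]=7 → dur=7, Σ=51 | A=compute:t8 B=idle [compute-only]

step 6: A=load:t6 B=compute:t5 [compute-bound]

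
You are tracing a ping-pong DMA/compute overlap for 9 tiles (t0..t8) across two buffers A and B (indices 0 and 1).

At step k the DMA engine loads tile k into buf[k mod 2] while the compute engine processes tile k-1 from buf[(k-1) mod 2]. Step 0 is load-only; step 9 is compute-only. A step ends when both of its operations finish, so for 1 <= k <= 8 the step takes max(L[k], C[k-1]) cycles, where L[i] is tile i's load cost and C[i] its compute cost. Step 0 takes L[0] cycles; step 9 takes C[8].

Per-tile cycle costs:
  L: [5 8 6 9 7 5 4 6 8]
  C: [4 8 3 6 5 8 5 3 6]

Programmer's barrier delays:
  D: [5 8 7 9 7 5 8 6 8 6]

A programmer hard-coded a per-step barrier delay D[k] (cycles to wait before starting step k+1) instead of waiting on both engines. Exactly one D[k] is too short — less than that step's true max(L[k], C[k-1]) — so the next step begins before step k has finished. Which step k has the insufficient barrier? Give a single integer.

k=0 barrier L[0]=5→5c, D[0]=5 ok
k=1 barrier max(L[1]=8,C[0]=4)→8c, D[1]=8 ok
k=2 barrier max(L[2]=6,C[1]=8)→8c, D[2]=7 SHORT
k=3 barrier max(L[3]=9,C[2]=3)→9c, D[3]=9 ok
k=4 barrier max(L[4]=7,C[3]=6)→7c, D[4]=7 ok
k=5 barrier max(L[5]=5,C[4]=5)→5c, D[5]=5 ok
k=6 barrier max(L[6]=4,C[5]=8)→8c, D[6]=8 ok
k=7 barrier max(L[7]=6,C[6]=5)→6c, D[7]=6 ok
k=8 barrier max(L[8]=8,C[7]=3)→8c, D[8]=8 ok
k=9 barrier C[8]=6→6c, D[9]=6 ok

hazard at step 2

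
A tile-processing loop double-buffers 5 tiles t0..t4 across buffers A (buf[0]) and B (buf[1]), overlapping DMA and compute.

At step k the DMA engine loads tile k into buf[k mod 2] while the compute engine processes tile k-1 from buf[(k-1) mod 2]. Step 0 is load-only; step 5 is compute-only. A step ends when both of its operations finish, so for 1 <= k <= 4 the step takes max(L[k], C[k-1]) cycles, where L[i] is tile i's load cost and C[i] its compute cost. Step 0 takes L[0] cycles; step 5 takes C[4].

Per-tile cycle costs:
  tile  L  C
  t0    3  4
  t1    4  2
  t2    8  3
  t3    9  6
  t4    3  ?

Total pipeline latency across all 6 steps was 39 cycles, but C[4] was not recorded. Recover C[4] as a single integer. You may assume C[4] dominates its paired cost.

step 0: dur = L[0]=3 = 3
step 1: dur = max(L[1]=4, C[0]=4) = 4
step 2: dur = max(L[2]=8, C[1]=2) = 8
step 3: dur = max(L[3]=9, C[2]=3) = 9
step 4: dur = max(L[4]=3, C[3]=6) = 6
step 5: dur = C[4]=? = C[4]  (unknown; binding)
sum of known step durations = 30
dur[5] = total - known = 39 - 30 = 9
C[4] is the binding max in step 5, so C[4] = dur[5] = 9

C[4] = 9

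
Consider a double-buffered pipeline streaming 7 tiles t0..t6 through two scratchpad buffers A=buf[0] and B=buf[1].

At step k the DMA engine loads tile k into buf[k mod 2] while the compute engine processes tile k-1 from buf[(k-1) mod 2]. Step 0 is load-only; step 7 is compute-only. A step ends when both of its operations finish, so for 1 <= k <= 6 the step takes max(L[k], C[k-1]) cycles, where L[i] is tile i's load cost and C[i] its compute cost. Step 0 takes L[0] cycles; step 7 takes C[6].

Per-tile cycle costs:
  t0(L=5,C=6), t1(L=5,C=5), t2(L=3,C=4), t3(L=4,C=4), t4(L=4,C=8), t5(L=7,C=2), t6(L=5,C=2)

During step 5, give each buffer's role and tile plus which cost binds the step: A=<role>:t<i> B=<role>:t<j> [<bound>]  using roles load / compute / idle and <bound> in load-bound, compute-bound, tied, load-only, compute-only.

step 0: L[0]=5 → dur=5, Σ=5 | A=load:t0 B=idle [load-only]
step 1: L[1]=5 C[0]=6 → dur=6, Σ=11 | A=compute:t0 B=load:t1 [compute-bound]
step 2: L[2]=3 C[1]=5 → dur=5, Σ=16 | A=load:t2 B=compute:t1 [compute-bound]
step 3: L[3]=4 C[2]=4 → dur=4, Σ=20 | A=compute:t2 B=load:t3 [tied]
step 4: L[4]=4 C[3]=4 → dur=4, Σ=24 | A=load:t4 B=compute:t3 [tied]
step 5: L[5]=7 C[4]=8 → dur=8, Σ=32 | A=compute:t4 B=load:t5 [compute-bound]
step 6: L[6]=5 C[5]=2 → dur=5, Σ=37 | A=load:t6 B=compute:t5 [load-bound]
step 7: C[6]=2 → dur=2, Σ=39 | A=compute:t6 B=idle [compute-only]

step 5: A=compute:t4 B=load:t5 [compute-bound]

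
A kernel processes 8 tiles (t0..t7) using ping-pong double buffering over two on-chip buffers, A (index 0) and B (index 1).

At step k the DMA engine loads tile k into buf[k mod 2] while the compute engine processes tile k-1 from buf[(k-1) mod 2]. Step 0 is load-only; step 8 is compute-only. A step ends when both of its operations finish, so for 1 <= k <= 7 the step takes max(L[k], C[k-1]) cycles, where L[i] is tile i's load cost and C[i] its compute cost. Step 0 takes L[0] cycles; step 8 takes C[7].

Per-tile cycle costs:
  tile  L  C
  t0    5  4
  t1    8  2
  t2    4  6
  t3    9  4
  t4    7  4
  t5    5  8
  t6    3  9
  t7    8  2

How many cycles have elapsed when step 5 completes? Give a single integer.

end_cycle[5] = 38

step 0: L[0]=5 → dur=5, Σ=5 | A=load:t0 B=idle [load-only]
step 1: L[1]=8 C[0]=4 → dur=8, Σ=13 | A=compute:t0 B=load:t1 [load-bound]
step 2: L[2]=4 C[1]=2 → dur=4, Σ=17 | A=load:t2 B=compute:t1 [load-bound]
step 3: L[3]=9 C[2]=6 → dur=9, Σ=26 | A=compute:t2 B=load:t3 [load-bound]
step 4: L[4]=7 C[3]=4 → dur=7, Σ=33 | A=load:t4 B=compute:t3 [load-bound]
step 5: L[5]=5 C[4]=4 → dur=5, Σ=38 | A=compute:t4 B=load:t5 [load-bound]
step 6: L[6]=3 C[5]=8 → dur=8, Σ=46 | A=load:t6 B=compute:t5 [compute-bound]
step 7: L[7]=8 C[6]=9 → dur=9, Σ=55 | A=compute:t6 B=load:t7 [compute-bound]
step 8: C[7]=2 → dur=2, Σ=57 | A=idle B=compute:t7 [compute-only]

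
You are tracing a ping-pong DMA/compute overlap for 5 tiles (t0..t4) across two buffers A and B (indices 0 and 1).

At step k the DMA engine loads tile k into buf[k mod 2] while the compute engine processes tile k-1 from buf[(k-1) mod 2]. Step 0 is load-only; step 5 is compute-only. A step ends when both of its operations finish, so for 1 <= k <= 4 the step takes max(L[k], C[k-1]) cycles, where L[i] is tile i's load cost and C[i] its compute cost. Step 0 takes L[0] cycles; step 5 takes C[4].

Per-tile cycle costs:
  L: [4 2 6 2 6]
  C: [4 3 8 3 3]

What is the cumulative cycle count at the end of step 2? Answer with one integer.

end_cycle[2] = 14

[0] DMA t0→A (4c) ∥ CU idle ⇒ 4c, clock 4
[1] DMA t1→B (2c) ∥ CU A:t0 (4c) ⇒ 4c, clock 8
[2] DMA t2→A (6c) ∥ CU B:t1 (3c) ⇒ 6c, clock 14
[3] DMA t3→B (2c) ∥ CU A:t2 (8c) ⇒ 8c, clock 22
[4] DMA t4→A (6c) ∥ CU B:t3 (3c) ⇒ 6c, clock 28
[5] DMA idle ∥ CU A:t4 (3c) ⇒ 3c, clock 31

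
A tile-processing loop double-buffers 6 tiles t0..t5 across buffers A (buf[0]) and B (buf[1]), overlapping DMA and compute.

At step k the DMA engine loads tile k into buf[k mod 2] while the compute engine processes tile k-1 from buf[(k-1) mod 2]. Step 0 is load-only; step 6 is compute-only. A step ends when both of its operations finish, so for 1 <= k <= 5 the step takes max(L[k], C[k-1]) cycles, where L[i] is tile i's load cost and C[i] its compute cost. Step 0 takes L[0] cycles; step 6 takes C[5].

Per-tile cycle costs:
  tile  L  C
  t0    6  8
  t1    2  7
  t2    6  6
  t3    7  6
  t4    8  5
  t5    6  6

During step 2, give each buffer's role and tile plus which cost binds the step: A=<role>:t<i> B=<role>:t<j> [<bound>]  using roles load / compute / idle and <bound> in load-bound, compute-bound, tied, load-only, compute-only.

step 2: A=load:t2 B=compute:t1 [compute-bound]

step 0: L[0]=6 → dur=6, Σ=6 | A=load:t0 B=idle [load-only]
step 1: L[1]=2 C[0]=8 → dur=8, Σ=14 | A=compute:t0 B=load:t1 [compute-bound]
step 2: L[2]=6 C[1]=7 → dur=7, Σ=21 | A=load:t2 B=compute:t1 [compute-bound]
step 3: L[3]=7 C[2]=6 → dur=7, Σ=28 | A=compute:t2 B=load:t3 [load-bound]
step 4: L[4]=8 C[3]=6 → dur=8, Σ=36 | A=load:t4 B=compute:t3 [load-bound]
step 5: L[5]=6 C[4]=5 → dur=6, Σ=42 | A=compute:t4 B=load:t5 [load-bound]
step 6: C[5]=6 → dur=6, Σ=48 | A=idle B=compute:t5 [compute-only]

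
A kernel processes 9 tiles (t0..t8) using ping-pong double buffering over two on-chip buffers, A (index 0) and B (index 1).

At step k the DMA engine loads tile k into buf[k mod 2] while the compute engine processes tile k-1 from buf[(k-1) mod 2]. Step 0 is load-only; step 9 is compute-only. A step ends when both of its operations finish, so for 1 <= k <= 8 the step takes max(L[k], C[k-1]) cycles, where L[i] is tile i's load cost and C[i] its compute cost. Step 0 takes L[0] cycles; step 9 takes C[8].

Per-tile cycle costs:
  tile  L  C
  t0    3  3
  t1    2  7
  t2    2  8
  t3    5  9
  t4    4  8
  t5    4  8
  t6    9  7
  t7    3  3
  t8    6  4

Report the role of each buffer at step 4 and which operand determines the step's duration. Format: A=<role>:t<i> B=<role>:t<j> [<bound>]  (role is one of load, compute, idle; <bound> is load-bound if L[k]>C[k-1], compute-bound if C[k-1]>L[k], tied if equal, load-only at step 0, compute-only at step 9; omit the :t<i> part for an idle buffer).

step 4: A=load:t4 B=compute:t3 [compute-bound]

  0. 3=3c; end=3; A:t0 B:-
  1. max(2,3)=3c; end=6; A:t0 B:t1
  2. max(2,7)=7c; end=13; A:t2 B:t1
  3. max(5,8)=8c; end=21; A:t2 B:t3
  4. max(4,9)=9c; end=30; A:t4 B:t3
  5. max(4,8)=8c; end=38; A:t4 B:t5
  6. max(9,8)=9c; end=47; A:t6 B:t5
  7. max(3,7)=7c; end=54; A:t6 B:t7
  8. max(6,3)=6c; end=60; A:t8 B:t7
  9. 4=4c; end=64; A:t8 B:t7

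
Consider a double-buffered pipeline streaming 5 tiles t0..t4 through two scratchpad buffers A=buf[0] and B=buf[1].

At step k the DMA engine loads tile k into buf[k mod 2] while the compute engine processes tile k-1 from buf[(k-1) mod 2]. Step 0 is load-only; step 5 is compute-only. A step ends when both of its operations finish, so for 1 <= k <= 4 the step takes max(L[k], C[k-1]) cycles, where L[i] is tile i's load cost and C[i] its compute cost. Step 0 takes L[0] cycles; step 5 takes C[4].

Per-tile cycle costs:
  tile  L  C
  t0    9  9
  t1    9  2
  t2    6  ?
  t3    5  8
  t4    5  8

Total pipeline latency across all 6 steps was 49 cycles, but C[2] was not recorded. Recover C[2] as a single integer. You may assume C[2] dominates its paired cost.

C[2] = 9

step 0: dur = L[0]=9 = 9
step 1: dur = max(L[1]=9, C[0]=9) = 9
step 2: dur = max(L[2]=6, C[1]=2) = 6
step 3: dur = max(L[3]=5, C[2]=?) = C[2]  (unknown; binding)
step 4: dur = max(L[4]=5, C[3]=8) = 8
step 5: dur = C[4]=8 = 8
sum of known step durations = 40
dur[3] = total - known = 49 - 40 = 9
C[2] is the binding max in step 3, so C[2] = dur[3] = 9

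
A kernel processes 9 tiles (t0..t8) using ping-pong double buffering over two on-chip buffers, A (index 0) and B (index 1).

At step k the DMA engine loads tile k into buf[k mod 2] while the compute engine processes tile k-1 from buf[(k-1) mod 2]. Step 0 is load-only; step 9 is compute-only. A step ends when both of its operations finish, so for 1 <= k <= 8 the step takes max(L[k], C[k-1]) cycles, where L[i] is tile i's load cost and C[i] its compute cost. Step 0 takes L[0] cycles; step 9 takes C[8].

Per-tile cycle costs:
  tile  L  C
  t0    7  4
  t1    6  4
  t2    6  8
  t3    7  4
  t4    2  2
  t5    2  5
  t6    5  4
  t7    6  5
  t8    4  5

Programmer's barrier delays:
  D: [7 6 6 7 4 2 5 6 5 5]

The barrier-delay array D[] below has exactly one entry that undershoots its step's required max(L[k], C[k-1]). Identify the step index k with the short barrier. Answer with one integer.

step 0: need L[0]=7 = 7; D[0]=7 ok
step 1: need max(L[1]=6,C[0]=4) = 6; D[1]=6 ok
step 2: need max(L[2]=6,C[1]=4) = 6; D[2]=6 ok
step 3: need max(L[3]=7,C[2]=8) = 8; D[3]=7 SHORT
step 4: need max(L[4]=2,C[3]=4) = 4; D[4]=4 ok
step 5: need max(L[5]=2,C[4]=2) = 2; D[5]=2 ok
step 6: need max(L[6]=5,C[5]=5) = 5; D[6]=5 ok
step 7: need max(L[7]=6,C[6]=4) = 6; D[7]=6 ok
step 8: need max(L[8]=4,C[7]=5) = 5; D[8]=5 ok
step 9: need C[8]=5 = 5; D[9]=5 ok

hazard at step 3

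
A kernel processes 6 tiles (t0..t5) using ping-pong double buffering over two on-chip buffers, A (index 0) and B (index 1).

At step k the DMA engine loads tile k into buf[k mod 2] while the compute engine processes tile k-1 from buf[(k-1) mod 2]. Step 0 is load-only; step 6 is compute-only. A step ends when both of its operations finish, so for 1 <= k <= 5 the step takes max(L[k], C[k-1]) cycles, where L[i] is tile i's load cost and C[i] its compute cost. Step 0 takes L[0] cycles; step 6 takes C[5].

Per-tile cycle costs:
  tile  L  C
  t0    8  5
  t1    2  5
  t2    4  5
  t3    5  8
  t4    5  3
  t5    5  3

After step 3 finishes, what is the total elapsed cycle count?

step 0: L[0]=8 → dur=8, Σ=8 | A=load:t0 B=idle [load-only]
step 1: L[1]=2 C[0]=5 → dur=5, Σ=13 | A=compute:t0 B=load:t1 [compute-bound]
step 2: L[2]=4 C[1]=5 → dur=5, Σ=18 | A=load:t2 B=compute:t1 [compute-bound]
step 3: L[3]=5 C[2]=5 → dur=5, Σ=23 | A=compute:t2 B=load:t3 [tied]
step 4: L[4]=5 C[3]=8 → dur=8, Σ=31 | A=load:t4 B=compute:t3 [compute-bound]
step 5: L[5]=5 C[4]=3 → dur=5, Σ=36 | A=compute:t4 B=load:t5 [load-bound]
step 6: C[5]=3 → dur=3, Σ=39 | A=idle B=compute:t5 [compute-only]

end_cycle[3] = 23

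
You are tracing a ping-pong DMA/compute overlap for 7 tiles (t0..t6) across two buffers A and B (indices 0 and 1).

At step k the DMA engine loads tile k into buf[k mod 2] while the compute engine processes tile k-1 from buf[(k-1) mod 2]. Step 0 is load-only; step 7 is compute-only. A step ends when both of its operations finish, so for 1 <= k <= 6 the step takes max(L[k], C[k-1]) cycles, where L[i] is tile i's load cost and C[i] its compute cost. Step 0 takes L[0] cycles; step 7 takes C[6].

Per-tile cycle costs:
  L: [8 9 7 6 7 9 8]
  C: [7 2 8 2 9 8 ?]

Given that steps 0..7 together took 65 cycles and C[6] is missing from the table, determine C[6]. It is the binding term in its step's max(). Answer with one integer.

step 0: dur = L[0]=8 = 8
step 1: dur = max(L[1]=9, C[0]=7) = 9
step 2: dur = max(L[2]=7, C[1]=2) = 7
step 3: dur = max(L[3]=6, C[2]=8) = 8
step 4: dur = max(L[4]=7, C[3]=2) = 7
step 5: dur = max(L[5]=9, C[4]=9) = 9
step 6: dur = max(L[6]=8, C[5]=8) = 8
step 7: dur = C[6]=? = C[6]  (unknown; binding)
sum of known step durations = 56
dur[7] = total - known = 65 - 56 = 9
C[6] is the binding max in step 7, so C[6] = dur[7] = 9

C[6] = 9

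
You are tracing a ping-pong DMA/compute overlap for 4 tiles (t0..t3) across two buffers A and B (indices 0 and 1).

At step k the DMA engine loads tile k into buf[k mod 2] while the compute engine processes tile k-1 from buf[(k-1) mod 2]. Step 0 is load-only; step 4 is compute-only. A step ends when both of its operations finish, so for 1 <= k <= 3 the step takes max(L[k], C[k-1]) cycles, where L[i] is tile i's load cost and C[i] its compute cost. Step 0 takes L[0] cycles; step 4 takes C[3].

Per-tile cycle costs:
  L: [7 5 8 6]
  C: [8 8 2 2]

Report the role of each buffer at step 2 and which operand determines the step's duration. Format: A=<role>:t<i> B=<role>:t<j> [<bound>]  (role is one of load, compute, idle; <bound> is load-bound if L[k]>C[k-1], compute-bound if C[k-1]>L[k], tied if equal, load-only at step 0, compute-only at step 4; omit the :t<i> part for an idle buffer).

k=0 load=t0/7c comp=- wait=7 total=7
k=1 load=t1/5c comp=t0/8c wait=8 total=15
k=2 load=t2/8c comp=t1/8c wait=8 total=23
k=3 load=t3/6c comp=t2/2c wait=6 total=29
k=4 load=- comp=t3/2c wait=2 total=31

step 2: A=load:t2 B=compute:t1 [tied]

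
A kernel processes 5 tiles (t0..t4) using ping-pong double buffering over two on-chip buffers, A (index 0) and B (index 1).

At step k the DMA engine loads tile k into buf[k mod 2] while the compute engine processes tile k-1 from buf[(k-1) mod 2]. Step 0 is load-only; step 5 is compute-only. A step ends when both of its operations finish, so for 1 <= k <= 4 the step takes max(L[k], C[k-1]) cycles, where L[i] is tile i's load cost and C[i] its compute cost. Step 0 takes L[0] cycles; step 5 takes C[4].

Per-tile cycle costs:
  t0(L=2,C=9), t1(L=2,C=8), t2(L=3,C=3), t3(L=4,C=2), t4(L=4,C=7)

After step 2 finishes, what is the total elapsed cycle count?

end_cycle[2] = 19

[0] DMA t0→A (2c) ∥ CU idle ⇒ 2c, clock 2
[1] DMA t1→B (2c) ∥ CU A:t0 (9c) ⇒ 9c, clock 11
[2] DMA t2→A (3c) ∥ CU B:t1 (8c) ⇒ 8c, clock 19
[3] DMA t3→B (4c) ∥ CU A:t2 (3c) ⇒ 4c, clock 23
[4] DMA t4→A (4c) ∥ CU B:t3 (2c) ⇒ 4c, clock 27
[5] DMA idle ∥ CU A:t4 (7c) ⇒ 7c, clock 34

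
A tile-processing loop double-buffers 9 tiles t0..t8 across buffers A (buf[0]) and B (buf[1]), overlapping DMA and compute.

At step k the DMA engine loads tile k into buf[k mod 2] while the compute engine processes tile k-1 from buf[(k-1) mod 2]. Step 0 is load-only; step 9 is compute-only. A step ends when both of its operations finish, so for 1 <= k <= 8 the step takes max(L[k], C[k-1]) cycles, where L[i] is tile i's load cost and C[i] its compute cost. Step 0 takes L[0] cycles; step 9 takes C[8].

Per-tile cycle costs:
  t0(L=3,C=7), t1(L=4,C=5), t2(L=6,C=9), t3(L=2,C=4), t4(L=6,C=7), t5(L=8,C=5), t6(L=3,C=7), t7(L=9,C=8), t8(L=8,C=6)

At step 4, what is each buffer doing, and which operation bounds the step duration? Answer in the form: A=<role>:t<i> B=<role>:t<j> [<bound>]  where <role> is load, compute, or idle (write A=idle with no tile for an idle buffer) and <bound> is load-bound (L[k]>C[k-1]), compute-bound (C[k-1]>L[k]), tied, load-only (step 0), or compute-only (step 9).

k=0 load=t0/3c comp=- wait=3 total=3
k=1 load=t1/4c comp=t0/7c wait=7 total=10
k=2 load=t2/6c comp=t1/5c wait=6 total=16
k=3 load=t3/2c comp=t2/9c wait=9 total=25
k=4 load=t4/6c comp=t3/4c wait=6 total=31
k=5 load=t5/8c comp=t4/7c wait=8 total=39
k=6 load=t6/3c comp=t5/5c wait=5 total=44
k=7 load=t7/9c comp=t6/7c wait=9 total=53
k=8 load=t8/8c comp=t7/8c wait=8 total=61
k=9 load=- comp=t8/6c wait=6 total=67

step 4: A=load:t4 B=compute:t3 [load-bound]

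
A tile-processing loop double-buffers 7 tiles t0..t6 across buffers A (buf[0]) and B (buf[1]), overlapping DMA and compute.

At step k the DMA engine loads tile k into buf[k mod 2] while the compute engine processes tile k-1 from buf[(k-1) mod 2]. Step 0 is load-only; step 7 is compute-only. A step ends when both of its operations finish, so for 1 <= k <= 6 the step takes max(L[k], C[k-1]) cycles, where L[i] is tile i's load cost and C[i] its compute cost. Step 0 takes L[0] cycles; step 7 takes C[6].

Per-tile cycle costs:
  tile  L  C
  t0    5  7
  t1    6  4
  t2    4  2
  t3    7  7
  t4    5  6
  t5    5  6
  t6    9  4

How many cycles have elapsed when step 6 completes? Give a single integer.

step 0: L[0]=5 → dur=5, Σ=5 | A=load:t0 B=idle [load-only]
step 1: L[1]=6 C[0]=7 → dur=7, Σ=12 | A=compute:t0 B=load:t1 [compute-bound]
step 2: L[2]=4 C[1]=4 → dur=4, Σ=16 | A=load:t2 B=compute:t1 [tied]
step 3: L[3]=7 C[2]=2 → dur=7, Σ=23 | A=compute:t2 B=load:t3 [load-bound]
step 4: L[4]=5 C[3]=7 → dur=7, Σ=30 | A=load:t4 B=compute:t3 [compute-bound]
step 5: L[5]=5 C[4]=6 → dur=6, Σ=36 | A=compute:t4 B=load:t5 [compute-bound]
step 6: L[6]=9 C[5]=6 → dur=9, Σ=45 | A=load:t6 B=compute:t5 [load-bound]
step 7: C[6]=4 → dur=4, Σ=49 | A=compute:t6 B=idle [compute-only]

end_cycle[6] = 45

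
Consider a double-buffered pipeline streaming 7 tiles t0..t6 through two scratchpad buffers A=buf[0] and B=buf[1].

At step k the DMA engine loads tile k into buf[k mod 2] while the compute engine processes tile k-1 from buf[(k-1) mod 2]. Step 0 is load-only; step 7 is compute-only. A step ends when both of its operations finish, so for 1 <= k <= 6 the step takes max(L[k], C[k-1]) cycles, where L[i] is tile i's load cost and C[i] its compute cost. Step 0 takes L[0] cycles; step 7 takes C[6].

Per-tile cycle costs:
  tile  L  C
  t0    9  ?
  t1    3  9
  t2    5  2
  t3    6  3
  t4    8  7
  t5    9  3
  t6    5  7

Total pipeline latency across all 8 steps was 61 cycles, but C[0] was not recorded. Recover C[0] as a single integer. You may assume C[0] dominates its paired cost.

step 0 | dur = L[0]=9 = 9
step 1 | dur = max(L[1]=3, C[0]=?) = C[0]  (unknown; binding)
step 2 | dur = max(L[2]=5, C[1]=9) = 9
step 3 | dur = max(L[3]=6, C[2]=2) = 6
step 4 | dur = max(L[4]=8, C[3]=3) = 8
step 5 | dur = max(L[5]=9, C[4]=7) = 9
step 6 | dur = max(L[6]=5, C[5]=3) = 5
step 7 | dur = C[6]=7 = 7
sum of known step durations = 53
dur[1] = total - known = 61 - 53 = 8
C[0] is the binding max in step 1, so C[0] = dur[1] = 8

C[0] = 8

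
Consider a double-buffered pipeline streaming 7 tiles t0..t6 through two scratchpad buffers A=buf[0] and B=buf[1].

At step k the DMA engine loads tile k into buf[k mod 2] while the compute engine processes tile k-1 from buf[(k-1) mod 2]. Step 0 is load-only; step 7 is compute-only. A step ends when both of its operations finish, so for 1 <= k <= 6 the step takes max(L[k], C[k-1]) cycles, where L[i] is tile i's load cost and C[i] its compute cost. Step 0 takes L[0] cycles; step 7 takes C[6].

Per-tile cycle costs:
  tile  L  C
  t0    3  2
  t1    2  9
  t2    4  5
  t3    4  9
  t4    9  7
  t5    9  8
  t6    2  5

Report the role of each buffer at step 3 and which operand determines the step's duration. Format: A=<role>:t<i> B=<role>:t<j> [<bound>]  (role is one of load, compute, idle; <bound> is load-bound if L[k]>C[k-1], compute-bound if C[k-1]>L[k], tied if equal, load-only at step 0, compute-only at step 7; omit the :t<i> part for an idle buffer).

step 3: A=compute:t2 B=load:t3 [compute-bound]

[0] DMA t0→A (3c) ∥ CU idle ⇒ 3c, clock 3
[1] DMA t1→B (2c) ∥ CU A:t0 (2c) ⇒ 2c, clock 5
[2] DMA t2→A (4c) ∥ CU B:t1 (9c) ⇒ 9c, clock 14
[3] DMA t3→B (4c) ∥ CU A:t2 (5c) ⇒ 5c, clock 19
[4] DMA t4→A (9c) ∥ CU B:t3 (9c) ⇒ 9c, clock 28
[5] DMA t5→B (9c) ∥ CU A:t4 (7c) ⇒ 9c, clock 37
[6] DMA t6→A (2c) ∥ CU B:t5 (8c) ⇒ 8c, clock 45
[7] DMA idle ∥ CU A:t6 (5c) ⇒ 5c, clock 50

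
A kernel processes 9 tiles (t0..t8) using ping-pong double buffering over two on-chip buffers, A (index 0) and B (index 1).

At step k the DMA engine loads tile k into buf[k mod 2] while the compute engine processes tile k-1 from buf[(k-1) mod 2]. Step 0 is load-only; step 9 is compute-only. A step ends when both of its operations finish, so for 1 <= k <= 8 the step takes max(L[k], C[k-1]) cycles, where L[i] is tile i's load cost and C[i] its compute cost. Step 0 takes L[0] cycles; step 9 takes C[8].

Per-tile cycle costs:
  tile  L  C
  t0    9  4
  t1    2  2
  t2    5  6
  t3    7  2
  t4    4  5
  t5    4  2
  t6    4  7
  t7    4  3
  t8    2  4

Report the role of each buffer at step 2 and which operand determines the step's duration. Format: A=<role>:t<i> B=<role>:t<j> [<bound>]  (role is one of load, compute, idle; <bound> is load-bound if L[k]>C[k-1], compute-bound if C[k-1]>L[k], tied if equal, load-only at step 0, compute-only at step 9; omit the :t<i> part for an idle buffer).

k=0 load=t0/9c comp=- wait=9 total=9
k=1 load=t1/2c comp=t0/4c wait=4 total=13
k=2 load=t2/5c comp=t1/2c wait=5 total=18
k=3 load=t3/7c comp=t2/6c wait=7 total=25
k=4 load=t4/4c comp=t3/2c wait=4 total=29
k=5 load=t5/4c comp=t4/5c wait=5 total=34
k=6 load=t6/4c comp=t5/2c wait=4 total=38
k=7 load=t7/4c comp=t6/7c wait=7 total=45
k=8 load=t8/2c comp=t7/3c wait=3 total=48
k=9 load=- comp=t8/4c wait=4 total=52

step 2: A=load:t2 B=compute:t1 [load-bound]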